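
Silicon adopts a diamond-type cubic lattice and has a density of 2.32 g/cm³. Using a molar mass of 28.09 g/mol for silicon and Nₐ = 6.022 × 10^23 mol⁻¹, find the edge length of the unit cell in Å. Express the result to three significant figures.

5.44 Å

With Z = 8 atoms per diamond cubic cell, a³ = Z·M/(N_A·ρ) = 8 × 28.09 / (6.022 × 10²³ × 2.320 g/cm³) = 1.608 × 10^-22 cm³.
a = (1.608 × 10^-22)^(1/3) = 5.438 × 10^-8 cm = 5.44 Å.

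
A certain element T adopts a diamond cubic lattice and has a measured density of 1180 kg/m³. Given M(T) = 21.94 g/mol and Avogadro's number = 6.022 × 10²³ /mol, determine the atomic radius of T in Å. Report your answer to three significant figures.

1.36 Å

For a diamond cubic cell (Z = 8), a³ = Z·M/(N_A·ρ) = 8 × 21.94 / (6.022 × 10²³ × 1.180) = 2.470 × 10^-22 cm³, so a = 6.274 × 10^-8 cm = 6.274 Å.
Nearest neighbors lie along the body diagonal with √3·a = 8r, so r = 0.2165 × a = 1.36 Å.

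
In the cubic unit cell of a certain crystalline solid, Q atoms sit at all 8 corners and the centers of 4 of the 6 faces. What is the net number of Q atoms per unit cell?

3

Corner atoms are shared by 8 cells (1/8 each), face atoms by 2 (1/2 each).
Net atoms = 8 × 1/8 + 4 × 1/2 = 1 + 2 = 3.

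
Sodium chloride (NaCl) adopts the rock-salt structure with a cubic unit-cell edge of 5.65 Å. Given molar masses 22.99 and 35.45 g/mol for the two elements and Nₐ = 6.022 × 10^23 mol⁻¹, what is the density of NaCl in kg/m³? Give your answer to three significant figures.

The rock-salt structure contains Z = 4 formula units per cell; M(NaCl) = 22.99 + 35.45 = 58.44 g/mol.
a³ = (5.650 × 10^-8 cm)³ = 1.804 × 10^-22 cm³.
ρ = 4 × 58.44 / (6.022 × 10²³ × 1.804 × 10^-22) = 2.152 g/cm³ = 2150 kg/m³.

2150 kg/m³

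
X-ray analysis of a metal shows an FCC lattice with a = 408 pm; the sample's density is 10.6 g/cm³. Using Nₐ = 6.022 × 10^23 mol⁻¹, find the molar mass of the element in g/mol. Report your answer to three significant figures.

108 g/mol

An FCC cell has Z = 4 atoms; a = 4.080 × 10^-8 cm.
M = ρ·N_A·a³/Z = 10.6 × 6.022 × 10²³ × 6.792 × 10^-23 / 4 = 108 g/mol.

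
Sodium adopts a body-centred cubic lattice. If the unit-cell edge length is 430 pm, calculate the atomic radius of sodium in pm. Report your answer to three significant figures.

186 pm

In a BCC lattice, atoms touch along the body diagonal, so √3·a = 4r.
r = √3·a/4 = 1.7321 × 430 / 4 = 186 pm.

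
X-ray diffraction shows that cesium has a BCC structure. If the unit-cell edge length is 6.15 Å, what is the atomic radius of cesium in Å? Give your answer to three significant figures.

In a BCC lattice, atoms touch along the body diagonal, so √3·a = 4r.
r = √3·a/4 = 1.7321 × 6.15 / 4 = 2.66 Å.

2.66 Å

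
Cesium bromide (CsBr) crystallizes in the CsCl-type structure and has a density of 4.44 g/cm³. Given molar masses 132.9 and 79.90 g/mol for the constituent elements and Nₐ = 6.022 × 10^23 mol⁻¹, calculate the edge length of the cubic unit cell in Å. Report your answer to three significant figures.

4.30 Å

M(CsBr) = 212.8 g/mol; Z = 1 formula unit per cell.
a³ = Z·M/(N_A·ρ) = 1 × 212.8 / (6.022 × 10²³ × 4.44) = 7.959 × 10^-23 cm³, so a = 4.301 × 10^-8 cm = 4.30 Å.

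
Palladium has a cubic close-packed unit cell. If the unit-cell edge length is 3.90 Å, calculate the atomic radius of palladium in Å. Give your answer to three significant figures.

1.38 Å

In an FCC lattice, atoms touch along the face diagonal, so √2·a = 4r.
r = √2·a/4 = 1.4142 × 3.90 / 4 = 1.38 Å.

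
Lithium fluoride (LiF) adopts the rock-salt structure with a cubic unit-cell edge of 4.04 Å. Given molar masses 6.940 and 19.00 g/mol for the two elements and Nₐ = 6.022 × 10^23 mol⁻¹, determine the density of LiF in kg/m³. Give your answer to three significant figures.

The rock-salt structure contains Z = 4 formula units per cell; M(LiF) = 6.940 + 19.00 = 25.94 g/mol.
a³ = (4.040 × 10^-8 cm)³ = 6.594 × 10^-23 cm³.
ρ = 4 × 25.94 / (6.022 × 10²³ × 6.594 × 10^-23) = 2.613 g/cm³ = 2610 kg/m³.

2610 kg/m³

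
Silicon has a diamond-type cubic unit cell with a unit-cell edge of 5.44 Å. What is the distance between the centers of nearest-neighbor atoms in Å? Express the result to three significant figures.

2.36 Å

In a diamond cubic structure, nearest neighbors lie along the body diagonal with √3·a = 8r; the nearest-neighbor distance equals 2r = 0.4330·a.
d = 0.4330 × 5.44 = 2.36 Å.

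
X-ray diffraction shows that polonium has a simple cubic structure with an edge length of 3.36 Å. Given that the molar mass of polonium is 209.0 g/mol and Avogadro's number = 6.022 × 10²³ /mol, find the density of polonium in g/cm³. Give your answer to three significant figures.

9.15 g/cm³

A simple cubic unit cell contains Z = 1 atom.
Cell volume: a³ = (3.36 Å)³ = (3.360 × 10^-8 cm)³ = 3.793 × 10^-23 cm³.
ρ = Z·M/(N_A·a³) = 1 × 209.0 / (6.022 × 10²³ × 3.793 × 10^-23) = 9.149 g/cm³.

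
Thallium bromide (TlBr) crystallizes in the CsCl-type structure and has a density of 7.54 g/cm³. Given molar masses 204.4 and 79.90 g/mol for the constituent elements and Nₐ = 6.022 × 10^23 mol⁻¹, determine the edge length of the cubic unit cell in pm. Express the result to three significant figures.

M(TlBr) = 284.3 g/mol; Z = 1 formula unit per cell.
a³ = Z·M/(N_A·ρ) = 1 × 284.3 / (6.022 × 10²³ × 7.54) = 6.261 × 10^-23 cm³, so a = 3.971 × 10^-8 cm = 397 pm.

397 pm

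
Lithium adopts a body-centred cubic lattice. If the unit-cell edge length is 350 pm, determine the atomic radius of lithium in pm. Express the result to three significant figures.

152 pm

In a BCC lattice, atoms touch along the body diagonal, so √3·a = 4r.
r = √3·a/4 = 1.7321 × 350 / 4 = 152 pm.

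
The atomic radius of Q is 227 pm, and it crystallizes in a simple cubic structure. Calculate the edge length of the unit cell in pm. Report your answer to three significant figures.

In a simple cubic lattice, atoms touch along the cell edge, so a = 2r.
a = 2r = 2 × 227 = 454 pm.

454 pm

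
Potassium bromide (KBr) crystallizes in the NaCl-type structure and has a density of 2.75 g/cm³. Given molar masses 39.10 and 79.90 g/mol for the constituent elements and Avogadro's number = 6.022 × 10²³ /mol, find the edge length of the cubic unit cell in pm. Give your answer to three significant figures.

M(KBr) = 119.0 g/mol; Z = 4 formula units per cell.
a³ = Z·M/(N_A·ρ) = 4 × 119.0 / (6.022 × 10²³ × 2.75) = 2.874 × 10^-22 cm³, so a = 6.600 × 10^-8 cm = 660 pm.

660 pm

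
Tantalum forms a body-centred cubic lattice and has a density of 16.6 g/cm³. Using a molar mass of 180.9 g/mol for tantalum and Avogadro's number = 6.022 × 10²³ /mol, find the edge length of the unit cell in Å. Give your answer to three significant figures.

3.31 Å

With Z = 2 atoms per BCC cell, a³ = Z·M/(N_A·ρ) = 2 × 180.9 / (6.022 × 10²³ × 16.60 g/cm³) = 3.619 × 10^-23 cm³.
a = (3.619 × 10^-23)^(1/3) = 3.308 × 10^-8 cm = 3.31 Å.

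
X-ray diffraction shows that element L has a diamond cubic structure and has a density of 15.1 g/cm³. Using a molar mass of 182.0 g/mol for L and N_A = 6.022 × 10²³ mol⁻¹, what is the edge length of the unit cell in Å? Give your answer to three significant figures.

5.43 Å

With Z = 8 atoms per diamond cubic cell, a³ = Z·M/(N_A·ρ) = 8 × 182.0 / (6.022 × 10²³ × 15.10 g/cm³) = 1.601 × 10^-22 cm³.
a = (1.601 × 10^-22)^(1/3) = 5.430 × 10^-8 cm = 5.43 Å.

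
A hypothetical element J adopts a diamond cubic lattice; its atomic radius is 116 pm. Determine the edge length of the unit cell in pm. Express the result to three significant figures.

In a diamond cubic lattice, nearest neighbors lie along the body diagonal with √3·a = 8r.
a = 8r/√3 = 8 × 116 / 1.7321 = 536 pm.

536 pm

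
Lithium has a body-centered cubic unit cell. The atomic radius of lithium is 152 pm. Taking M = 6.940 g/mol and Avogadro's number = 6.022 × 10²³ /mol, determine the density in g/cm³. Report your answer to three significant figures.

In a BCC lattice, atoms touch along the body diagonal, so √3·a = 4r, giving a = 351.0 pm = 3.510 × 10^-8 cm.
With Z = 2, ρ = Z·M/(N_A·a³) = 2 × 6.940 / (6.022 × 10²³ × 4.325 × 10^-23) = 0.5329 g/cm³.

0.533 g/cm³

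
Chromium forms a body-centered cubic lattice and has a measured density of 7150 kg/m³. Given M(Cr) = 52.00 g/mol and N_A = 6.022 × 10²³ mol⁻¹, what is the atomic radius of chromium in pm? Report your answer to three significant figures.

For a BCC cell (Z = 2), a³ = Z·M/(N_A·ρ) = 2 × 52.00 / (6.022 × 10²³ × 7.150) = 2.415 × 10^-23 cm³, so a = 2.891 × 10^-8 cm = 289.1 pm.
Atoms touch along the body diagonal, so √3·a = 4r, so r = 0.4330 × a = 125 pm.

125 pm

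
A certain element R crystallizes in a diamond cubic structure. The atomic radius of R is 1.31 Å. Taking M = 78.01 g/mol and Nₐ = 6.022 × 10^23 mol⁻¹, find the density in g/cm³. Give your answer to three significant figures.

In a diamond cubic lattice, nearest neighbors lie along the body diagonal with √3·a = 8r, giving a = 6.051 Å = 6.051 × 10^-8 cm.
With Z = 8, ρ = Z·M/(N_A·a³) = 8 × 78.01 / (6.022 × 10²³ × 2.215 × 10^-22) = 4.678 g/cm³.

4.68 g/cm³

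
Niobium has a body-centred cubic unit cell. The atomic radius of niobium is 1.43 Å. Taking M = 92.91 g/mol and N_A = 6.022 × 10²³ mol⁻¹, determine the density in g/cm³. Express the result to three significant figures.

8.57 g/cm³

In a BCC lattice, atoms touch along the body diagonal, so √3·a = 4r, giving a = 3.302 Å = 3.302 × 10^-8 cm.
With Z = 2, ρ = Z·M/(N_A·a³) = 2 × 92.91 / (6.022 × 10²³ × 3.602 × 10^-23) = 8.567 g/cm³.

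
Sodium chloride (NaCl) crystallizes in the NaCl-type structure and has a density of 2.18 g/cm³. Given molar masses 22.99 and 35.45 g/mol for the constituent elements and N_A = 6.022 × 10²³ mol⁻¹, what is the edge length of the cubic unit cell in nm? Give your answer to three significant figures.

0.563 nm

M(NaCl) = 58.44 g/mol; Z = 4 formula units per cell.
a³ = Z·M/(N_A·ρ) = 4 × 58.44 / (6.022 × 10²³ × 2.18) = 1.781 × 10^-22 cm³, so a = 5.626 × 10^-8 cm = 0.563 nm.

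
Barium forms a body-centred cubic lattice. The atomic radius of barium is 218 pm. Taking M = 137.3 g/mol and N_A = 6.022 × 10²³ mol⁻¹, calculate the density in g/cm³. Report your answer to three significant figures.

In a BCC lattice, atoms touch along the body diagonal, so √3·a = 4r, giving a = 503.4 pm = 5.034 × 10^-8 cm.
With Z = 2, ρ = Z·M/(N_A·a³) = 2 × 137.3 / (6.022 × 10²³ × 1.276 × 10^-22) = 3.573 g/cm³.

3.57 g/cm³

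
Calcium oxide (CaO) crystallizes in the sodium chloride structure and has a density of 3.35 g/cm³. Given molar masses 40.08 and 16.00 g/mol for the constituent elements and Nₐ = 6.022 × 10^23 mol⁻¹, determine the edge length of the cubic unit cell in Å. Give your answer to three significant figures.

M(CaO) = 56.08 g/mol; Z = 4 formula units per cell.
a³ = Z·M/(N_A·ρ) = 4 × 56.08 / (6.022 × 10²³ × 3.35) = 1.112 × 10^-22 cm³, so a = 4.809 × 10^-8 cm = 4.81 Å.

4.81 Å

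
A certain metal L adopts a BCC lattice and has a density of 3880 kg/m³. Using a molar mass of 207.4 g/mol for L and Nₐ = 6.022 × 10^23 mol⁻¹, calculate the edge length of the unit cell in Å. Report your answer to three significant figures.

5.62 Å

With Z = 2 atoms per BCC cell, a³ = Z·M/(N_A·ρ) = 2 × 207.4 / (6.022 × 10²³ × 3.880 g/cm³) = 1.775 × 10^-22 cm³.
a = (1.775 × 10^-22)^(1/3) = 5.620 × 10^-8 cm = 5.62 Å.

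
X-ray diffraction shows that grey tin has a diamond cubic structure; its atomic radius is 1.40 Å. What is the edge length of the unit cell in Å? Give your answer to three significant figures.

In a diamond cubic lattice, nearest neighbors lie along the body diagonal with √3·a = 8r.
a = 8r/√3 = 8 × 1.40 / 1.7321 = 6.47 Å.

6.47 Å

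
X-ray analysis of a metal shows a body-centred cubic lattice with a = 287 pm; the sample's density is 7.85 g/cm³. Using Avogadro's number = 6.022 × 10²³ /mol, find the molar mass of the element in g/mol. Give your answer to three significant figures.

55.9 g/mol

A BCC cell has Z = 2 atoms; a = 2.870 × 10^-8 cm.
M = ρ·N_A·a³/Z = 7.85 × 6.022 × 10²³ × 2.364 × 10^-23 / 2 = 55.9 g/mol.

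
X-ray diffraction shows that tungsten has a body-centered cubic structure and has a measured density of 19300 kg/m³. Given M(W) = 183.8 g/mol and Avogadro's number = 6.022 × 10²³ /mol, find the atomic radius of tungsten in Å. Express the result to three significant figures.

For a BCC cell (Z = 2), a³ = Z·M/(N_A·ρ) = 2 × 183.8 / (6.022 × 10²³ × 19.30) = 3.163 × 10^-23 cm³, so a = 3.162 × 10^-8 cm = 3.162 Å.
Atoms touch along the body diagonal, so √3·a = 4r, so r = 0.4330 × a = 1.37 Å.

1.37 Å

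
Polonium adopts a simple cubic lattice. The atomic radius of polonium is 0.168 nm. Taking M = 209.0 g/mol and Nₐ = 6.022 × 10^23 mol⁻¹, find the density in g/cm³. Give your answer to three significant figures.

9.15 g/cm³

In a simple cubic lattice, atoms touch along the cell edge, so a = 2r, giving a = 0.3360 nm = 3.360 × 10^-8 cm.
With Z = 1, ρ = Z·M/(N_A·a³) = 1 × 209.0 / (6.022 × 10²³ × 3.793 × 10^-23) = 9.149 g/cm³.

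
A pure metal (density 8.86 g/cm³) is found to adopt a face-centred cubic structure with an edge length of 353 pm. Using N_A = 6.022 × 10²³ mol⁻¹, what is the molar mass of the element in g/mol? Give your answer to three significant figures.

An FCC cell has Z = 4 atoms; a = 3.530 × 10^-8 cm.
M = ρ·N_A·a³/Z = 8.86 × 6.022 × 10²³ × 4.399 × 10^-23 / 4 = 58.7 g/mol.

58.7 g/mol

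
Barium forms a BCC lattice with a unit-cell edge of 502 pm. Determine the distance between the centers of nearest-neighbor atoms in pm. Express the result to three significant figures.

435 pm

In a BCC structure, atoms touch along the body diagonal, so √3·a = 4r; the nearest-neighbor distance equals 2r = 0.8660·a.
d = 0.8660 × 502 = 435 pm.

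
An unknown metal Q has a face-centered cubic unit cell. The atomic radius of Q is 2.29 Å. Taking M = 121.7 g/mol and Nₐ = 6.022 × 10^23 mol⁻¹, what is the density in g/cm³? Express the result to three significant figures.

2.97 g/cm³

In an FCC lattice, atoms touch along the face diagonal, so √2·a = 4r, giving a = 6.477 Å = 6.477 × 10^-8 cm.
With Z = 4, ρ = Z·M/(N_A·a³) = 4 × 121.7 / (6.022 × 10²³ × 2.717 × 10^-22) = 2.975 g/cm³.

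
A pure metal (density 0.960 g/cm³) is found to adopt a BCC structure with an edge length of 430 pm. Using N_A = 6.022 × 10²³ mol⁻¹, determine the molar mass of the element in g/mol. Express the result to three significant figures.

23.0 g/mol

A BCC cell has Z = 2 atoms; a = 4.300 × 10^-8 cm.
M = ρ·N_A·a³/Z = 0.960 × 6.022 × 10²³ × 7.951 × 10^-23 / 2 = 23.0 g/mol.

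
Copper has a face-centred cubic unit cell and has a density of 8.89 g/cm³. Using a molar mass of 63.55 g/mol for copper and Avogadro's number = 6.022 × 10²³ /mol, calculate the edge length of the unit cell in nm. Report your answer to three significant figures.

With Z = 4 atoms per FCC cell, a³ = Z·M/(N_A·ρ) = 4 × 63.55 / (6.022 × 10²³ × 8.890 g/cm³) = 4.748 × 10^-23 cm³.
a = (4.748 × 10^-23)^(1/3) = 3.621 × 10^-8 cm = 0.362 nm.

0.362 nm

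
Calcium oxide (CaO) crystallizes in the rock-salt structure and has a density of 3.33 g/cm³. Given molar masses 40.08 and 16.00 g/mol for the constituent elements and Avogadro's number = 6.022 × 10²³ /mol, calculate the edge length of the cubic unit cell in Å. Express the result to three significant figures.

M(CaO) = 56.08 g/mol; Z = 4 formula units per cell.
a³ = Z·M/(N_A·ρ) = 4 × 56.08 / (6.022 × 10²³ × 3.33) = 1.119 × 10^-22 cm³, so a = 4.818 × 10^-8 cm = 4.82 Å.

4.82 Å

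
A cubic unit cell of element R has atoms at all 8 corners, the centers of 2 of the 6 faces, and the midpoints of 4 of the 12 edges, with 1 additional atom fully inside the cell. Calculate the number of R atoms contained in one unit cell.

Corner atoms are shared by 8 cells (1/8 each), face atoms by 2 (1/2 each), edge atoms by 4 (1/4 each), interior atoms are unshared.
Net atoms = 8 × 1/8 + 2 × 1/2 + 4 × 1/4 + 1 = 1 + 1 + 1 + 1 = 4.

4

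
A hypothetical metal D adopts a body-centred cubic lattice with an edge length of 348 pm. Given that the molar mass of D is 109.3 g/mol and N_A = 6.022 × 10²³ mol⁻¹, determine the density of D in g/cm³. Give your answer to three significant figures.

A BCC unit cell contains Z = 2 atoms.
Cell volume: a³ = (348 pm)³ = (3.480 × 10^-8 cm)³ = 4.214 × 10^-23 cm³.
ρ = Z·M/(N_A·a³) = 2 × 109.3 / (6.022 × 10²³ × 4.214 × 10^-23) = 8.613 g/cm³.

8.61 g/cm³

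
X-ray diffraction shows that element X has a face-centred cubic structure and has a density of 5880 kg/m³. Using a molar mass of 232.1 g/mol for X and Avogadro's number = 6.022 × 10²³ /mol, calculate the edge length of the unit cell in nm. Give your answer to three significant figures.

0.640 nm

With Z = 4 atoms per FCC cell, a³ = Z·M/(N_A·ρ) = 4 × 232.1 / (6.022 × 10²³ × 5.880 g/cm³) = 2.622 × 10^-22 cm³.
a = (2.622 × 10^-22)^(1/3) = 6.400 × 10^-8 cm = 0.640 nm.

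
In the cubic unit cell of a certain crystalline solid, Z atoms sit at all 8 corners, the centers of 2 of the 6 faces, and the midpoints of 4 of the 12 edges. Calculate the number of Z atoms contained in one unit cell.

3

Corner atoms are shared by 8 cells (1/8 each), face atoms by 2 (1/2 each), edge atoms by 4 (1/4 each).
Net atoms = 8 × 1/8 + 2 × 1/2 + 4 × 1/4 = 1 + 1 + 1 = 3.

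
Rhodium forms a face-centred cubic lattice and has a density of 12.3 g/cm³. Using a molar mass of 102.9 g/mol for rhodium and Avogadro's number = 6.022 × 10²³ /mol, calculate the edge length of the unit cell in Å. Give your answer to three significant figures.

3.82 Å

With Z = 4 atoms per FCC cell, a³ = Z·M/(N_A·ρ) = 4 × 102.9 / (6.022 × 10²³ × 12.30 g/cm³) = 5.557 × 10^-23 cm³.
a = (5.557 × 10^-23)^(1/3) = 3.816 × 10^-8 cm = 3.82 Å.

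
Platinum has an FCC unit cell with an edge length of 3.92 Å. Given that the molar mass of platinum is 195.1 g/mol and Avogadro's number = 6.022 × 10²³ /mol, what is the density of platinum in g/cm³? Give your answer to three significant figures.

21.5 g/cm³

An FCC unit cell contains Z = 4 atoms.
Cell volume: a³ = (3.92 Å)³ = (3.920 × 10^-8 cm)³ = 6.024 × 10^-23 cm³.
ρ = Z·M/(N_A·a³) = 4 × 195.1 / (6.022 × 10²³ × 6.024 × 10^-23) = 21.51 g/cm³.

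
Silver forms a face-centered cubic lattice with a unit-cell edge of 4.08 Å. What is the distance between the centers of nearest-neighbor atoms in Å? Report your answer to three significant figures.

In an FCC structure, atoms touch along the face diagonal, so √2·a = 4r; the nearest-neighbor distance equals 2r = 0.7071·a.
d = 0.7071 × 4.08 = 2.88 Å.

2.88 Å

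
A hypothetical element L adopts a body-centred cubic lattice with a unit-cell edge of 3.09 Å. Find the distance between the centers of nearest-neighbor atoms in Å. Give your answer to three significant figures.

In a BCC structure, atoms touch along the body diagonal, so √3·a = 4r; the nearest-neighbor distance equals 2r = 0.8660·a.
d = 0.8660 × 3.09 = 2.68 Å.

2.68 Å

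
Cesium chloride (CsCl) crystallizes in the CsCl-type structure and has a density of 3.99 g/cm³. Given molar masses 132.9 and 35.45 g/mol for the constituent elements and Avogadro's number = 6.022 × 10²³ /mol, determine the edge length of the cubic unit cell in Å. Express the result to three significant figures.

M(CsCl) = 168.35 g/mol; Z = 1 formula unit per cell.
a³ = Z·M/(N_A·ρ) = 1 × 168.35 / (6.022 × 10²³ × 3.99) = 7.006 × 10^-23 cm³, so a = 4.123 × 10^-8 cm = 4.12 Å.

4.12 Å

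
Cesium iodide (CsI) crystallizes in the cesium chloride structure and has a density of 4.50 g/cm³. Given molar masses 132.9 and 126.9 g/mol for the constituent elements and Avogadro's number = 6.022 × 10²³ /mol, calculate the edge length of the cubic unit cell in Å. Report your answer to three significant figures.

4.58 Å

M(CsI) = 259.8 g/mol; Z = 1 formula unit per cell.
a³ = Z·M/(N_A·ρ) = 1 × 259.8 / (6.022 × 10²³ × 4.50) = 9.587 × 10^-23 cm³, so a = 4.577 × 10^-8 cm = 4.58 Å.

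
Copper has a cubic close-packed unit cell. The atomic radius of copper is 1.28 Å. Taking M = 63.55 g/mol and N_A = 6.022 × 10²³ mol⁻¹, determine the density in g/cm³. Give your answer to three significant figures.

8.90 g/cm³

In an FCC lattice, atoms touch along the face diagonal, so √2·a = 4r, giving a = 3.620 Å = 3.620 × 10^-8 cm.
With Z = 4, ρ = Z·M/(N_A·a³) = 4 × 63.55 / (6.022 × 10²³ × 4.745 × 10^-23) = 8.895 g/cm³.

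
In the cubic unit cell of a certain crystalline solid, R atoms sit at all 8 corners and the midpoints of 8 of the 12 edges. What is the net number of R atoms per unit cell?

Corner atoms are shared by 8 cells (1/8 each), edge atoms by 4 (1/4 each).
Net atoms = 8 × 1/8 + 8 × 1/4 = 1 + 2 = 3.

3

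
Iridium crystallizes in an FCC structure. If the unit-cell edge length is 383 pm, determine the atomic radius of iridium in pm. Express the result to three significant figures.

135 pm

In an FCC lattice, atoms touch along the face diagonal, so √2·a = 4r.
r = √2·a/4 = 1.4142 × 383 / 4 = 135 pm.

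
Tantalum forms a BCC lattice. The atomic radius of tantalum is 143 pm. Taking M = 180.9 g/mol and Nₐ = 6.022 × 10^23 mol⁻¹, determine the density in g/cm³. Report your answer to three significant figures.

In a BCC lattice, atoms touch along the body diagonal, so √3·a = 4r, giving a = 330.2 pm = 3.302 × 10^-8 cm.
With Z = 2, ρ = Z·M/(N_A·a³) = 2 × 180.9 / (6.022 × 10²³ × 3.602 × 10^-23) = 16.68 g/cm³.

16.7 g/cm³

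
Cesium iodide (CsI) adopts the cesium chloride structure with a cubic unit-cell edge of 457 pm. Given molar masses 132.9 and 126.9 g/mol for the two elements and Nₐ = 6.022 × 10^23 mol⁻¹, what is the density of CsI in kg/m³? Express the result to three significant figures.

The cesium chloride structure contains Z = 1 formula unit per cell; M(CsI) = 132.9 + 126.9 = 259.8 g/mol.
a³ = (4.570 × 10^-8 cm)³ = 9.544 × 10^-23 cm³.
ρ = 1 × 259.8 / (6.022 × 10²³ × 9.544 × 10^-23) = 4.520 g/cm³ = 4520 kg/m³.

4520 kg/m³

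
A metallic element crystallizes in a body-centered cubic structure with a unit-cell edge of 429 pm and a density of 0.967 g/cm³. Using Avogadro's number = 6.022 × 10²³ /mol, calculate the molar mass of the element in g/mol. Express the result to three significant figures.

23.0 g/mol

A BCC cell has Z = 2 atoms; a = 4.290 × 10^-8 cm.
M = ρ·N_A·a³/Z = 0.967 × 6.022 × 10²³ × 7.895 × 10^-23 / 2 = 23.0 g/mol.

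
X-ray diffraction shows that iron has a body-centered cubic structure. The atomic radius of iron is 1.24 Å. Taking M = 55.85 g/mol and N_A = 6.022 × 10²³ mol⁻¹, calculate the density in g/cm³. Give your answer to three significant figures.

7.90 g/cm³

In a BCC lattice, atoms touch along the body diagonal, so √3·a = 4r, giving a = 2.864 Å = 2.864 × 10^-8 cm.
With Z = 2, ρ = Z·M/(N_A·a³) = 2 × 55.85 / (6.022 × 10²³ × 2.348 × 10^-23) = 7.899 g/cm³.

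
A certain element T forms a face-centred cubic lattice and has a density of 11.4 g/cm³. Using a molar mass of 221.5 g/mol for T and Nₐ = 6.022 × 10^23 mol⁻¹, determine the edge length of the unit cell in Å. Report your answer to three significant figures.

With Z = 4 atoms per FCC cell, a³ = Z·M/(N_A·ρ) = 4 × 221.5 / (6.022 × 10²³ × 11.40 g/cm³) = 1.291 × 10^-22 cm³.
a = (1.291 × 10^-22)^(1/3) = 5.054 × 10^-8 cm = 5.05 Å.

5.05 Å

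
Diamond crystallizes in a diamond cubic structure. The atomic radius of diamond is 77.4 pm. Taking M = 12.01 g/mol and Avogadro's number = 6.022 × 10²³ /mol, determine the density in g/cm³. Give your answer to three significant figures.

In a diamond cubic lattice, nearest neighbors lie along the body diagonal with √3·a = 8r, giving a = 357.5 pm = 3.575 × 10^-8 cm.
With Z = 8, ρ = Z·M/(N_A·a³) = 8 × 12.01 / (6.022 × 10²³ × 4.569 × 10^-23) = 3.492 g/cm³.

3.49 g/cm³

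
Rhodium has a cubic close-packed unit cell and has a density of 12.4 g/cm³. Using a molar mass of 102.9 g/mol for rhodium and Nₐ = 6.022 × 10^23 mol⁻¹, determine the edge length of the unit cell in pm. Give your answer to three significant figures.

With Z = 4 atoms per FCC cell, a³ = Z·M/(N_A·ρ) = 4 × 102.9 / (6.022 × 10²³ × 12.40 g/cm³) = 5.512 × 10^-23 cm³.
a = (5.512 × 10^-23)^(1/3) = 3.806 × 10^-8 cm = 381 pm.

381 pm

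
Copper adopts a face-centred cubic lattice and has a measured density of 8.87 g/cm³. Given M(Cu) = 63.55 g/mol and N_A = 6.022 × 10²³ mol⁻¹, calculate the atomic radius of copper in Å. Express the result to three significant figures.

For an FCC cell (Z = 4), a³ = Z·M/(N_A·ρ) = 4 × 63.55 / (6.022 × 10²³ × 8.870) = 4.759 × 10^-23 cm³, so a = 3.624 × 10^-8 cm = 3.624 Å.
Atoms touch along the face diagonal, so √2·a = 4r, so r = 0.3536 × a = 1.28 Å.

1.28 Å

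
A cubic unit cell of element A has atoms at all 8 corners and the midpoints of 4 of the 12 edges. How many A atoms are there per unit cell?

Corner atoms are shared by 8 cells (1/8 each), edge atoms by 4 (1/4 each).
Net atoms = 8 × 1/8 + 4 × 1/4 = 1 + 1 = 2.

2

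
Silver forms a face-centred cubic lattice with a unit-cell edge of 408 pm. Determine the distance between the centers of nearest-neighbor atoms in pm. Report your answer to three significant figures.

In an FCC structure, atoms touch along the face diagonal, so √2·a = 4r; the nearest-neighbor distance equals 2r = 0.7071·a.
d = 0.7071 × 408 = 288 pm.

288 pm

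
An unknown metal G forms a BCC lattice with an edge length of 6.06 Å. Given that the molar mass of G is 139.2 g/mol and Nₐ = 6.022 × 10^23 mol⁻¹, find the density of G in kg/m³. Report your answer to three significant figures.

2080 kg/m³

A BCC unit cell contains Z = 2 atoms.
Cell volume: a³ = (6.06 Å)³ = (6.060 × 10^-8 cm)³ = 2.225 × 10^-22 cm³.
ρ = Z·M/(N_A·a³) = 2 × 139.2 / (6.022 × 10²³ × 2.225 × 10^-22) = 2.077 g/cm³ = 2080 kg/m³.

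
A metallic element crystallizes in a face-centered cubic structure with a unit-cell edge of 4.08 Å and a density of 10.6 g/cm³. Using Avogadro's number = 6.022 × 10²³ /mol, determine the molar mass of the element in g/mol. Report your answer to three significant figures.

108 g/mol

An FCC cell has Z = 4 atoms; a = 4.080 × 10^-8 cm.
M = ρ·N_A·a³/Z = 10.6 × 6.022 × 10²³ × 6.792 × 10^-23 / 4 = 108 g/mol.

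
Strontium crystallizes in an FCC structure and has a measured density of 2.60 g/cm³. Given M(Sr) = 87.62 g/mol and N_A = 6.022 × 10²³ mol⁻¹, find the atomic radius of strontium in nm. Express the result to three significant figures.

For an FCC cell (Z = 4), a³ = Z·M/(N_A·ρ) = 4 × 87.62 / (6.022 × 10²³ × 2.600) = 2.238 × 10^-22 cm³, so a = 6.072 × 10^-8 cm = 0.6072 nm.
Atoms touch along the face diagonal, so √2·a = 4r, so r = 0.3536 × a = 0.215 nm.

0.215 nm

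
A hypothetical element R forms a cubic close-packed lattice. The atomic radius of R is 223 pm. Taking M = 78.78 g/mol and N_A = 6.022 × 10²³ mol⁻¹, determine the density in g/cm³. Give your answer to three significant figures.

In an FCC lattice, atoms touch along the face diagonal, so √2·a = 4r, giving a = 630.7 pm = 6.307 × 10^-8 cm.
With Z = 4, ρ = Z·M/(N_A·a³) = 4 × 78.78 / (6.022 × 10²³ × 2.509 × 10^-22) = 2.085 g/cm³.

2.09 g/cm³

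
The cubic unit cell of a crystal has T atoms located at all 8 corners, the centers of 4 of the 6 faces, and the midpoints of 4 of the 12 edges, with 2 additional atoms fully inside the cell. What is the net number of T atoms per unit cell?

6

Corner atoms are shared by 8 cells (1/8 each), face atoms by 2 (1/2 each), edge atoms by 4 (1/4 each), interior atoms are unshared.
Net atoms = 8 × 1/8 + 4 × 1/2 + 4 × 1/4 + 2 = 1 + 2 + 1 + 2 = 6.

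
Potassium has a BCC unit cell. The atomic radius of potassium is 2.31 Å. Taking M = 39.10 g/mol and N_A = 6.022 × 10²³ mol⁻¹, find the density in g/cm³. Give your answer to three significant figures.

0.855 g/cm³

In a BCC lattice, atoms touch along the body diagonal, so √3·a = 4r, giving a = 5.335 Å = 5.335 × 10^-8 cm.
With Z = 2, ρ = Z·M/(N_A·a³) = 2 × 39.10 / (6.022 × 10²³ × 1.518 × 10^-22) = 0.8553 g/cm³.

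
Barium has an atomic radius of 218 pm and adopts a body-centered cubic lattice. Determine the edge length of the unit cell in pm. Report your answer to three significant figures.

503 pm

In a BCC lattice, atoms touch along the body diagonal, so √3·a = 4r.
a = 4r/√3 = 4 × 218 / 1.7321 = 503 pm.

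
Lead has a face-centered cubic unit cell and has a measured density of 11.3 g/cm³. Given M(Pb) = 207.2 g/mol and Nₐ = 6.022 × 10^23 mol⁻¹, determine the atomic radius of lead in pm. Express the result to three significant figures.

For an FCC cell (Z = 4), a³ = Z·M/(N_A·ρ) = 4 × 207.2 / (6.022 × 10²³ × 11.30) = 1.218 × 10^-22 cm³, so a = 4.957 × 10^-8 cm = 495.7 pm.
Atoms touch along the face diagonal, so √2·a = 4r, so r = 0.3536 × a = 175 pm.

175 pm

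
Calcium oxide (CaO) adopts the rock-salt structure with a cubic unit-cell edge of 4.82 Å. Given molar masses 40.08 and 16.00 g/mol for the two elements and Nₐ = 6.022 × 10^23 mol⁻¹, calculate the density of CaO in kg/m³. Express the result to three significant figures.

3330 kg/m³

The rock-salt structure contains Z = 4 formula units per cell; M(CaO) = 40.08 + 16.00 = 56.08 g/mol.
a³ = (4.820 × 10^-8 cm)³ = 1.120 × 10^-22 cm³.
ρ = 4 × 56.08 / (6.022 × 10²³ × 1.120 × 10^-22) = 3.326 g/cm³ = 3330 kg/m³.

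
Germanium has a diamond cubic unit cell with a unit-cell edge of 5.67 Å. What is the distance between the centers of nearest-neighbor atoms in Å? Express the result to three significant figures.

In a diamond cubic structure, nearest neighbors lie along the body diagonal with √3·a = 8r; the nearest-neighbor distance equals 2r = 0.4330·a.
d = 0.4330 × 5.67 = 2.46 Å.

2.46 Å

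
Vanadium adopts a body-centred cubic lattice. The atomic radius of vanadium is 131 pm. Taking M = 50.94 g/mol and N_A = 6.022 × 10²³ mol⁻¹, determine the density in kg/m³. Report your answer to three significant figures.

6110 kg/m³

In a BCC lattice, atoms touch along the body diagonal, so √3·a = 4r, giving a = 302.5 pm = 3.025 × 10^-8 cm.
With Z = 2, ρ = Z·M/(N_A·a³) = 2 × 50.94 / (6.022 × 10²³ × 2.769 × 10^-23) = 6.110 g/cm³ = 6110 kg/m³.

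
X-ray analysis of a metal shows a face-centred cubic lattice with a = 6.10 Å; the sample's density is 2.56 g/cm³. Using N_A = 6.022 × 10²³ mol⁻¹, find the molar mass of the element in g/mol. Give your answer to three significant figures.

87.5 g/mol

An FCC cell has Z = 4 atoms; a = 6.100 × 10^-8 cm.
M = ρ·N_A·a³/Z = 2.56 × 6.022 × 10²³ × 2.270 × 10^-22 / 4 = 87.5 g/mol.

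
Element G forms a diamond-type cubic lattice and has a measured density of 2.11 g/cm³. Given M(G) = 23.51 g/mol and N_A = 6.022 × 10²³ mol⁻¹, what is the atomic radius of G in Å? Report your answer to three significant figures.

For a diamond cubic cell (Z = 8), a³ = Z·M/(N_A·ρ) = 8 × 23.51 / (6.022 × 10²³ × 2.110) = 1.480 × 10^-22 cm³, so a = 5.290 × 10^-8 cm = 5.290 Å.
Nearest neighbors lie along the body diagonal with √3·a = 8r, so r = 0.2165 × a = 1.15 Å.

1.15 Å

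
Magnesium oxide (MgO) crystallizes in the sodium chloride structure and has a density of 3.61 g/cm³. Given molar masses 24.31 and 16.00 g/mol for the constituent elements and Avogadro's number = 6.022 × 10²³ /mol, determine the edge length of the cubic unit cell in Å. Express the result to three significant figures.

4.20 Å

M(MgO) = 40.31 g/mol; Z = 4 formula units per cell.
a³ = Z·M/(N_A·ρ) = 4 × 40.31 / (6.022 × 10²³ × 3.61) = 7.417 × 10^-23 cm³, so a = 4.202 × 10^-8 cm = 4.20 Å.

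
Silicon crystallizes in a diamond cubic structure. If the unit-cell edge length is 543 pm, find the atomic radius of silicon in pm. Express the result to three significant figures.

118 pm

In a diamond cubic lattice, nearest neighbors lie along the body diagonal with √3·a = 8r.
r = √3·a/8 = 1.7321 × 543 / 8 = 118 pm.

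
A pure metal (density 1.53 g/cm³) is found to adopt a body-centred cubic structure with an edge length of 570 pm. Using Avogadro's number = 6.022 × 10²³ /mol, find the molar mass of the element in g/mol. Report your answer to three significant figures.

85.3 g/mol

A BCC cell has Z = 2 atoms; a = 5.700 × 10^-8 cm.
M = ρ·N_A·a³/Z = 1.53 × 6.022 × 10²³ × 1.852 × 10^-22 / 2 = 85.3 g/mol.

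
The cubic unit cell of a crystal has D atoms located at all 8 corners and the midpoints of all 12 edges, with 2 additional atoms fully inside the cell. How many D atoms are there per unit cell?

Corner atoms are shared by 8 cells (1/8 each), edge atoms by 4 (1/4 each), interior atoms are unshared.
Net atoms = 8 × 1/8 + 12 × 1/4 + 2 = 1 + 3 + 2 = 6.

6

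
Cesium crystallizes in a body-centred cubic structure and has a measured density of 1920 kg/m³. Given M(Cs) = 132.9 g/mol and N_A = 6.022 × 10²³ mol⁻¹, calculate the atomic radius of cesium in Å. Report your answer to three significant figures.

2.65 Å

For a BCC cell (Z = 2), a³ = Z·M/(N_A·ρ) = 2 × 132.9 / (6.022 × 10²³ × 1.920) = 2.299 × 10^-22 cm³, so a = 6.126 × 10^-8 cm = 6.126 Å.
Atoms touch along the body diagonal, so √3·a = 4r, so r = 0.4330 × a = 2.65 Å.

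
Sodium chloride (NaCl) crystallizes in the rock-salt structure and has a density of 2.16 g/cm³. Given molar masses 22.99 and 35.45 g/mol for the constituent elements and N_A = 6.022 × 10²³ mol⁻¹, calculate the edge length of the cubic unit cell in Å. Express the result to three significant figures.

5.64 Å

M(NaCl) = 58.44 g/mol; Z = 4 formula units per cell.
a³ = Z·M/(N_A·ρ) = 4 × 58.44 / (6.022 × 10²³ × 2.16) = 1.797 × 10^-22 cm³, so a = 5.643 × 10^-8 cm = 5.64 Å.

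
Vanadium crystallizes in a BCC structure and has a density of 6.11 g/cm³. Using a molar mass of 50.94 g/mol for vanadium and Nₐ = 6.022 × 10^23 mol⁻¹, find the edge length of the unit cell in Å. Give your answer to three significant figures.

With Z = 2 atoms per BCC cell, a³ = Z·M/(N_A·ρ) = 2 × 50.94 / (6.022 × 10²³ × 6.110 g/cm³) = 2.769 × 10^-23 cm³.
a = (2.769 × 10^-23)^(1/3) = 3.025 × 10^-8 cm = 3.03 Å.

3.03 Å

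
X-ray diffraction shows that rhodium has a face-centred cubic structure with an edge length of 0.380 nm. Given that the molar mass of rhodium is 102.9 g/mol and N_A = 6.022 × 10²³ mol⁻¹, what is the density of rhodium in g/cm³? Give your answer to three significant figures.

An FCC unit cell contains Z = 4 atoms.
Cell volume: a³ = (0.380 nm)³ = (3.800 × 10^-8 cm)³ = 5.487 × 10^-23 cm³.
ρ = Z·M/(N_A·a³) = 4 × 102.9 / (6.022 × 10²³ × 5.487 × 10^-23) = 12.46 g/cm³.

12.5 g/cm³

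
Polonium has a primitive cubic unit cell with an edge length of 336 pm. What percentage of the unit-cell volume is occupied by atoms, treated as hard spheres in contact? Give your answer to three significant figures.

In a simple cubic lattice atoms touch along the cell edge, so a = 2r, so r = 0.5000a = 168.0 pm.
Packing fraction = Z·(4/3)πr³ / a³ = 1 × (4/3)π × (168.0)³ / (336)³ = 0.5236 = 52.4%.

52.4%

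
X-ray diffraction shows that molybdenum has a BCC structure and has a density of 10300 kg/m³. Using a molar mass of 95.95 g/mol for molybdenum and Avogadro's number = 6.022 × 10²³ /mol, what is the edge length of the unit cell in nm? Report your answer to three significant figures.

With Z = 2 atoms per BCC cell, a³ = Z·M/(N_A·ρ) = 2 × 95.95 / (6.022 × 10²³ × 10.30 g/cm³) = 3.094 × 10^-23 cm³.
a = (3.094 × 10^-23)^(1/3) = 3.139 × 10^-8 cm = 0.314 nm.

0.314 nm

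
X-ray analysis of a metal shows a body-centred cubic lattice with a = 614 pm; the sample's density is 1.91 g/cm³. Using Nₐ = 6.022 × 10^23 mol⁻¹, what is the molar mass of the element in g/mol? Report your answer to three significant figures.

133 g/mol

A BCC cell has Z = 2 atoms; a = 6.140 × 10^-8 cm.
M = ρ·N_A·a³/Z = 1.91 × 6.022 × 10²³ × 2.315 × 10^-22 / 2 = 133 g/mol.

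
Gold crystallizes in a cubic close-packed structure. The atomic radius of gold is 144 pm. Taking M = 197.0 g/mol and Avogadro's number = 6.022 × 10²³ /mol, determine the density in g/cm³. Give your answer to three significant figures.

19.4 g/cm³

In an FCC lattice, atoms touch along the face diagonal, so √2·a = 4r, giving a = 407.3 pm = 4.073 × 10^-8 cm.
With Z = 4, ρ = Z·M/(N_A·a³) = 4 × 197.0 / (6.022 × 10²³ × 6.757 × 10^-23) = 19.37 g/cm³.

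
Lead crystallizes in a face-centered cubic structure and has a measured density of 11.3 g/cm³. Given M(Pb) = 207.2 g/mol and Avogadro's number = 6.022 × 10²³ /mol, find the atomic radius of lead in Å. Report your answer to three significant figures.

1.75 Å

For an FCC cell (Z = 4), a³ = Z·M/(N_A·ρ) = 4 × 207.2 / (6.022 × 10²³ × 11.30) = 1.218 × 10^-22 cm³, so a = 4.957 × 10^-8 cm = 4.957 Å.
Atoms touch along the face diagonal, so √2·a = 4r, so r = 0.3536 × a = 1.75 Å.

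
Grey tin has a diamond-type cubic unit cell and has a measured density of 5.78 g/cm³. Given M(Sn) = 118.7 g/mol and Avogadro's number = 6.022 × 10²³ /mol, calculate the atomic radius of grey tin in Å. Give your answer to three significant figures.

For a diamond cubic cell (Z = 8), a³ = Z·M/(N_A·ρ) = 8 × 118.7 / (6.022 × 10²³ × 5.780) = 2.728 × 10^-22 cm³, so a = 6.486 × 10^-8 cm = 6.486 Å.
Nearest neighbors lie along the body diagonal with √3·a = 8r, so r = 0.2165 × a = 1.40 Å.

1.40 Å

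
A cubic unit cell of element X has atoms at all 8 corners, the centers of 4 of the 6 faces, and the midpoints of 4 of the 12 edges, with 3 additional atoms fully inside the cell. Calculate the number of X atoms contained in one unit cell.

7

Corner atoms are shared by 8 cells (1/8 each), face atoms by 2 (1/2 each), edge atoms by 4 (1/4 each), interior atoms are unshared.
Net atoms = 8 × 1/8 + 4 × 1/2 + 4 × 1/4 + 3 = 1 + 2 + 1 + 3 = 7.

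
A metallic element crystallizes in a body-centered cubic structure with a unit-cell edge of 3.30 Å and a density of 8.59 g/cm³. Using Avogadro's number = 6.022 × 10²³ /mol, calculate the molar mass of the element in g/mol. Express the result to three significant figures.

92.9 g/mol

A BCC cell has Z = 2 atoms; a = 3.300 × 10^-8 cm.
M = ρ·N_A·a³/Z = 8.59 × 6.022 × 10²³ × 3.594 × 10^-23 / 2 = 92.9 g/mol.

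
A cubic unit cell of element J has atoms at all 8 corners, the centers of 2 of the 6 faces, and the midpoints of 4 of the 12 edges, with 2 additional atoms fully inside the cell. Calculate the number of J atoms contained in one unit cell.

Corner atoms are shared by 8 cells (1/8 each), face atoms by 2 (1/2 each), edge atoms by 4 (1/4 each), interior atoms are unshared.
Net atoms = 8 × 1/8 + 2 × 1/2 + 4 × 1/4 + 2 = 1 + 1 + 1 + 2 = 5.

5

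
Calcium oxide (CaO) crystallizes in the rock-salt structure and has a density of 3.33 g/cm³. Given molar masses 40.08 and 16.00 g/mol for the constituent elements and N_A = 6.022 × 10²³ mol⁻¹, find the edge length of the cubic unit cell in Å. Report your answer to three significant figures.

M(CaO) = 56.08 g/mol; Z = 4 formula units per cell.
a³ = Z·M/(N_A·ρ) = 4 × 56.08 / (6.022 × 10²³ × 3.33) = 1.119 × 10^-22 cm³, so a = 4.818 × 10^-8 cm = 4.82 Å.

4.82 Å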